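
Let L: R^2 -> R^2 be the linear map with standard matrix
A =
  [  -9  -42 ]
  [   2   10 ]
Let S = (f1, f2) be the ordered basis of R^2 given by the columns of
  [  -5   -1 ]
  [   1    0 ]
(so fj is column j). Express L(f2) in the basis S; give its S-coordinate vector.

Column 2 of [L]_S is the S-coordinate vector of L(f2).
In standard coordinates L(f2) = A f2 = <9, -2>.
Converting to S: <9, -2> = -2f1 + f2, so the coordinate vector is <-2, 1>.

<-2, 1>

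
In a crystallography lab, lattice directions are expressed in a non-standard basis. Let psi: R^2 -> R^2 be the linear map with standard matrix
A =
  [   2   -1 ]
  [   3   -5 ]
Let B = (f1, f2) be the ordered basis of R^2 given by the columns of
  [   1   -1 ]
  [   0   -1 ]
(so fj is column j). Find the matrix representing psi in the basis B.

[[-1, -3], [-3, -2]]

With P the matrix whose columns are f1, f2, [psi]_B = P^(-1) A P.
Column by column: psi(f1) = A f1 = [2, 3]; its B-coordinates [-1, -3] give column 1.
Continuing for each basis vector yields [psi]_B = [[-1, -3], [-3, -2]].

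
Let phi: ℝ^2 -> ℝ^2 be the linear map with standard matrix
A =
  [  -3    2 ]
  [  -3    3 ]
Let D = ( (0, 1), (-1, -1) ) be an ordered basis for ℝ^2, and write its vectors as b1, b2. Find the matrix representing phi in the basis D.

[[1, -1], [-2, -1]]

The j-th column of [phi]_D is [phi(bj)]_D.
phi(b1) = A b1 = (2, 3) = b1 - 2b2, so column 1 is (1, -2).
Repeating for b2 and assembling the columns gives [[1, -1], [-2, -1]].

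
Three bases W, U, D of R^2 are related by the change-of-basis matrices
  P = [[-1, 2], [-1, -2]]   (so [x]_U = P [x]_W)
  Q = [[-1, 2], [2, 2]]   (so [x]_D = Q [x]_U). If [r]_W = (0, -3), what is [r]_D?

Composing the changes, [r]_D = Q P [r]_W.
Q P = [[-1, -6], [-4, 0]]; applying this to (0, -3) gives (18, 0).

(18, 0)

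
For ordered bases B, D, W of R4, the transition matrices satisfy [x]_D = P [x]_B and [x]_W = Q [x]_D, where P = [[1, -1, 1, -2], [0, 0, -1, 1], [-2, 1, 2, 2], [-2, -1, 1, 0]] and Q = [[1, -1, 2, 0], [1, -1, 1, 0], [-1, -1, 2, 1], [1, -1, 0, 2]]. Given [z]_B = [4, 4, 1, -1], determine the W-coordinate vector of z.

[-3, 1, -20, -17]

Apply P to get D-coordinates [3, -2, -4, -11], then Q to get W-coordinates.
The result is [z]_W = [-3, 1, -20, -17].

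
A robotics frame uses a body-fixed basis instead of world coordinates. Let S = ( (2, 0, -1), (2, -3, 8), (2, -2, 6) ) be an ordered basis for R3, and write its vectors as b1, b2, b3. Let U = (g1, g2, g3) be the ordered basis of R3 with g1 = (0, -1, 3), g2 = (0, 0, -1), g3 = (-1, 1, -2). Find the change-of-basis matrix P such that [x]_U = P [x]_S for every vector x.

[[-2, 1, 0], [-1, -1, -2], [-2, -2, -2]]

Column j of P is [bj]_U, since P maps S-coordinates to U-coordinates.
Expressing b1 in U: b1 = -2g1 - g2 - 2g3, so column 1 of P is (-2, -1, -2).
Doing the same for each bj gives P = [[-2, 1, 0], [-1, -1, -2], [-2, -2, -2]].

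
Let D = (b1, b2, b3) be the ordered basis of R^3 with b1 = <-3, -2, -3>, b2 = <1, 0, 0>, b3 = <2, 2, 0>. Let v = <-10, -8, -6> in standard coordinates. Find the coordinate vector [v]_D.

We seek scalars with c_1 b1 + ... + c_3 b3 = v; equivalently solve M c = v where the columns of M are b1, ..., b3.
Gaussian elimination on [M | v] yields c = (2, 0, -2).
Check: 2b1 + 0·b2 - 2b3 = <-10, -8, -6>.

<2, 0, -2>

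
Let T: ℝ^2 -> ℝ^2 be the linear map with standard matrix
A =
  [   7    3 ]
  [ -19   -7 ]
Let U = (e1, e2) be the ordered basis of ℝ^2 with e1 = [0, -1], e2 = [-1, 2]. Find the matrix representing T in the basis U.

Let P have columns e1, e2. Then [T]_U = P^(-1) A P.
Here det P = -1, so P^(-1) is integer; computing A P first and then P^(-1)(A P) gives [[-1, -3], [3, 1]].

[[-1, -3], [3, 1]]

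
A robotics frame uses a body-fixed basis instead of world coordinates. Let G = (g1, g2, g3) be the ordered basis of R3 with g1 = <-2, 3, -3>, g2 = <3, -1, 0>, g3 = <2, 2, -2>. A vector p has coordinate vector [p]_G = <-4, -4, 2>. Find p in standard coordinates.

<0, -4, 8>

The coordinates say p = -4g1 - 4g2 + 2g3; adding the scaled basis vectors gives <0, -4, 8>.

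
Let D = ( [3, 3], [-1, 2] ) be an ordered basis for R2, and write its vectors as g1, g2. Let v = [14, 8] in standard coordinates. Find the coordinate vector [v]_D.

[4, -2]

Write v = c_1 g1 + c_2 g2 and solve for the c_i.
System: 3c_1 - c_2 = 14, 3c_1 + 2c_2 = 8; solving gives c_1 = 4, c_2 = -2.
Check: 4g1 - 2g2 = [14, 8].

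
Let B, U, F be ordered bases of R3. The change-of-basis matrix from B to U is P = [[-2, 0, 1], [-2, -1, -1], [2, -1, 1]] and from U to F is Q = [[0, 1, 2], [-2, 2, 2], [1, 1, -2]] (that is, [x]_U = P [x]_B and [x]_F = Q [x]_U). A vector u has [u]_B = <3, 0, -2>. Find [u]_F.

Apply P to get U-coordinates <-8, -4, 4>, then Q to get F-coordinates.
The result is [u]_F = <4, 16, -20>.

<4, 16, -20>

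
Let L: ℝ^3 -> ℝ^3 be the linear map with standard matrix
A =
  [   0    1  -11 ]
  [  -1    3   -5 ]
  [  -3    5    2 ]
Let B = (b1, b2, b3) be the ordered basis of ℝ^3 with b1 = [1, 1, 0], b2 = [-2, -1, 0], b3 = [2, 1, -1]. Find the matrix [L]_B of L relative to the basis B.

[[3, -1, 0], [-1, -1, -3], [-2, -1, 3]]

With P the matrix whose columns are b1, ..., b3, [L]_B = P^(-1) A P.
Column by column: L(b1) = A b1 = [1, 2, 2]; its B-coordinates [3, -1, -2] give column 1.
Continuing for each basis vector yields [L]_B = [[3, -1, 0], [-1, -1, -3], [-2, -1, 3]].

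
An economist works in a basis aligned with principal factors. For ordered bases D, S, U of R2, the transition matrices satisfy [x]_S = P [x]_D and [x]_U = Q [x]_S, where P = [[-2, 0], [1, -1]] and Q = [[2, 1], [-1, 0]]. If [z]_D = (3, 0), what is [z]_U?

First [z]_S = P [z]_D = (-6, 3).
Then [z]_U = Q [z]_S = (-9, 6).

(-9, 6)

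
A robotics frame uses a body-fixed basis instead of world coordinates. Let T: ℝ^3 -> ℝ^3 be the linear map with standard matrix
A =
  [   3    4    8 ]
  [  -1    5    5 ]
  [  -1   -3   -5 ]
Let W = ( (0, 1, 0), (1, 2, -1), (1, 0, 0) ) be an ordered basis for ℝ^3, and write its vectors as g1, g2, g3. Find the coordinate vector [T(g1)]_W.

Compute T(g1) = A g1 = (4, 5, -3) in standard coordinates.
Then write this in W-coordinates: solve for y in y_1 g1 + ... + y_3 g3 = (4, 5, -3).
This gives y = (-1, 3, 1), which is column 1 of [T]_W.

(-1, 3, 1)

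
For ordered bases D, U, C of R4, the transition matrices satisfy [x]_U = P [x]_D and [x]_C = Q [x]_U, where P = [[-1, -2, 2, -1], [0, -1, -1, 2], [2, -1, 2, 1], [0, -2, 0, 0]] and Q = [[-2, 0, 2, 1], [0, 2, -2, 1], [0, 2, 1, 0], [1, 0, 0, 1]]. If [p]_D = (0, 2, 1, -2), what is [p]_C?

(-8, -14, -16, -4)

Apply P to get U-coordinates (0, -7, -2, -4), then Q to get C-coordinates.
The result is [p]_C = (-8, -14, -16, -4).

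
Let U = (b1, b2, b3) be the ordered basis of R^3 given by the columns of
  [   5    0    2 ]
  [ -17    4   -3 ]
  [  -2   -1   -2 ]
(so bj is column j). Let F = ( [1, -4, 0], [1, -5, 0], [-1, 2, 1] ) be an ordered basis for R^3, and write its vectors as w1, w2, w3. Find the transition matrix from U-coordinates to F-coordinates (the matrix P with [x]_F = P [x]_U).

Let M have columns bj and N have columns wj. Then for every x, N [x]_F = x = M [x]_U, so P = N^(-1) M.
Since det N = -1, N^(-1) has integer entries; multiplying gives P = [[2, 1, 1], [1, -2, -1], [-2, -1, -2]].

[[2, 1, 1], [1, -2, -1], [-2, -1, -2]]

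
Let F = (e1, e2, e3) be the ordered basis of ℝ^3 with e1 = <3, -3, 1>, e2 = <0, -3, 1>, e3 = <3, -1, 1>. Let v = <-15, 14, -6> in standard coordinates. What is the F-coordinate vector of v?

<-3, -1, -2>

Write v = c_1 e1 + ... + c_3 e3 and solve for the c_i.
Gaussian elimination on [M | v] yields c = (-3, -1, -2).
Check: -3e1 - e2 - 2e3 = <-15, 14, -6>.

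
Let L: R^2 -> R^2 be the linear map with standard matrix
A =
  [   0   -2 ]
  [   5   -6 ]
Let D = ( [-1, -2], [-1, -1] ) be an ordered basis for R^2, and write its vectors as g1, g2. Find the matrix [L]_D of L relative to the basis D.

With P the matrix whose columns are g1, g2, [L]_D = P^(-1) A P.
Column by column: L(g1) = A g1 = [4, 7]; its D-coordinates [-3, -1] give column 1.
Continuing for each basis vector yields [L]_D = [[-3, 1], [-1, -3]].

[[-3, 1], [-1, -3]]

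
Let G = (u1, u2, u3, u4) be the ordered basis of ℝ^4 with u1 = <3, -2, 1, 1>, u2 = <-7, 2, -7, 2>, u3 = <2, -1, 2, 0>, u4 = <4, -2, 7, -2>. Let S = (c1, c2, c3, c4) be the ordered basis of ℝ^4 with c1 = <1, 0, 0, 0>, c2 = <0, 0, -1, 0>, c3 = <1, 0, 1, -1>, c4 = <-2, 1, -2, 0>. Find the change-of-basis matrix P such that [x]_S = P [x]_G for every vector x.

[[0, -1, 0, -2], [2, 1, 0, -1], [-1, -2, 0, 2], [-2, 2, -1, -2]]

Column j of P is [uj]_S, since P maps G-coordinates to S-coordinates.
Expressing u1 in S: u1 = 0·c1 + 2c2 - c3 - 2c4, so column 1 of P is <0, 2, -1, -2>.
Doing the same for each uj gives P = [[0, -1, 0, -2], [2, 1, 0, -1], [-1, -2, 0, 2], [-2, 2, -1, -2]].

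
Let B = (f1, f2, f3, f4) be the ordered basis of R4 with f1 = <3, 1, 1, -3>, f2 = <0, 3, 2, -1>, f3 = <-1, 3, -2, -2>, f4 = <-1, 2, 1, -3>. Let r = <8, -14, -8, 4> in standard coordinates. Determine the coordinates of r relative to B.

<2, -4, 0, -2>

We seek scalars with c_1 f1 + ... + c_4 f4 = r; equivalently solve M c = r where the columns of M are f1, ..., f4.
Gaussian elimination on [M | r] yields c = (2, -4, 0, -2).
Check: 2f1 - 4f2 + 0·f3 - 2f4 = <8, -14, -8, 4>.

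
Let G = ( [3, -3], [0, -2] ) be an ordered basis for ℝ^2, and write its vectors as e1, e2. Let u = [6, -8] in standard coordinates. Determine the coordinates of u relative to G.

[2, 1]

Write u = c_1 e1 + c_2 e2 and solve for the c_i.
System: 3c_1 + 0c_2 = 6, -3c_1 - 2c_2 = -8; solving gives c_1 = 2, c_2 = 1.
Check: 2e1 + e2 = [6, -8].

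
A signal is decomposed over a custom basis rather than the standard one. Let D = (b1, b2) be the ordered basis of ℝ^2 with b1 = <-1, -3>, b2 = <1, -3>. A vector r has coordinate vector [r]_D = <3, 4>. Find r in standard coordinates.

The coordinates say r = 3b1 + 4b2; adding the scaled basis vectors gives <1, -21>.

<1, -21>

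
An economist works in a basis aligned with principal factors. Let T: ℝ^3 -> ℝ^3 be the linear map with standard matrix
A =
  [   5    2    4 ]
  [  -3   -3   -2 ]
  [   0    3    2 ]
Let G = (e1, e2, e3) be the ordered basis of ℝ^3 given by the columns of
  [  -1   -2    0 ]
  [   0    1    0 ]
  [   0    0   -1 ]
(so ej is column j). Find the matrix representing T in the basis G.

With P the matrix whose columns are e1, ..., e3, [T]_G = P^(-1) A P.
Column by column: T(e1) = A e1 = <-5, 3, 0>; its G-coordinates <-1, 3, 0> give column 1.
Continuing for each basis vector yields [T]_G = [[-1, 2, 0], [3, 3, 2], [0, -3, 2]].

[[-1, 2, 0], [3, 3, 2], [0, -3, 2]]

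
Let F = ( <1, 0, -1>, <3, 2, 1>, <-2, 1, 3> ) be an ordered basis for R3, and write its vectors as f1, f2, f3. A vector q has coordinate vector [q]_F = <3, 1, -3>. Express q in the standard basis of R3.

<12, -1, -11>

The coordinates say q = 3f1 + f2 - 3f3; adding the scaled basis vectors gives <12, -1, -11>.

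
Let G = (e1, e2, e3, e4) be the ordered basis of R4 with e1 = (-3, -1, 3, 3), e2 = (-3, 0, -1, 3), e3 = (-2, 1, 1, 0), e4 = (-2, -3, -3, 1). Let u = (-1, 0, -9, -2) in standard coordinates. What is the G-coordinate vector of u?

We seek scalars with c_1 e1 + ... + c_4 e4 = u; equivalently solve M c = u where the columns of M are e1, ..., e4.
Solving this 4x4 system gives c = (-2, 1, 1, 1).
Check: -2e1 + e2 + e3 + e4 = (-1, 0, -9, -2).

(-2, 1, 1, 1)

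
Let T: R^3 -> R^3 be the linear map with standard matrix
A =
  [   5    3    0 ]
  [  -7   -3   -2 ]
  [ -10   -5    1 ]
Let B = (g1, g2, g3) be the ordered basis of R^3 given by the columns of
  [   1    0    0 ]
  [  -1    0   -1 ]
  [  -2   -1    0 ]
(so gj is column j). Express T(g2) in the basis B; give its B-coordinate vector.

Column 2 of [T]_B is the B-coordinate vector of T(g2).
In standard coordinates T(g2) = A g2 = <0, 2, -1>.
Converting to B: <0, 2, -1> = 0·g1 + g2 - 2g3, so the coordinate vector is <0, 1, -2>.

<0, 1, -2>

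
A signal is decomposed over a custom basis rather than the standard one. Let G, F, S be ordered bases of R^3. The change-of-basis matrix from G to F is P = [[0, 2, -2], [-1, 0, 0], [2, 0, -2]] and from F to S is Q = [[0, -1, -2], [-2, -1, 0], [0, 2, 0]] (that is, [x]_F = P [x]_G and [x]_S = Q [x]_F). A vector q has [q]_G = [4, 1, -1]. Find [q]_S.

First [q]_F = P [q]_G = [4, -4, 10].
Then [q]_S = Q [q]_F = [-16, -4, -8].

[-16, -4, -8]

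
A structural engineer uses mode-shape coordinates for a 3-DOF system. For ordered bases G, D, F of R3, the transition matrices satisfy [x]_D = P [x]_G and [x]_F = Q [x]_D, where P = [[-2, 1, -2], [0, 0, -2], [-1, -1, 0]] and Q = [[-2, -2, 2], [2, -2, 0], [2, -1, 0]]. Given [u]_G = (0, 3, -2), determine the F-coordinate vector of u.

(-28, 6, 10)

Composing the changes, [u]_F = Q P [u]_G.
Q P = [[2, -4, 8], [-4, 2, 0], [-4, 2, -2]]; applying this to (0, 3, -2) gives (-28, 6, 10).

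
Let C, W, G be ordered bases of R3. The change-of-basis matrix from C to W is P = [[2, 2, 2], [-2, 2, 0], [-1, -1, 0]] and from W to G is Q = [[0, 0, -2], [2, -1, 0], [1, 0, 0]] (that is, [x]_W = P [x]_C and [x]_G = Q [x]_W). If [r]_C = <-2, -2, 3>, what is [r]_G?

<-8, -4, -2>

First [r]_W = P [r]_C = <-2, 0, 4>.
Then [r]_G = Q [r]_W = <-8, -4, -2>.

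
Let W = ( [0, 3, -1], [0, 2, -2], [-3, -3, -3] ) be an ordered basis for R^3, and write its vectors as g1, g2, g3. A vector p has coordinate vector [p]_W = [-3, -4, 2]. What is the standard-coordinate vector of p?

[-6, -23, 5]

The coordinates say p = -3g1 - 4g2 + 2g3; adding the scaled basis vectors gives [-6, -23, 5].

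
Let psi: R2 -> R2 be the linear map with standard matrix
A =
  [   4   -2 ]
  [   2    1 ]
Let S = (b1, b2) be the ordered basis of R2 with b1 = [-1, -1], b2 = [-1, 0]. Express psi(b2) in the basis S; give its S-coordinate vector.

[2, 2]

Compute psi(b2) = A b2 = [-4, -2] in standard coordinates.
Then write this in S-coordinates: solve for y in y_1 b1 + y_2 b2 = [-4, -2].
This gives y = [2, 2], which is column 2 of [psi]_S.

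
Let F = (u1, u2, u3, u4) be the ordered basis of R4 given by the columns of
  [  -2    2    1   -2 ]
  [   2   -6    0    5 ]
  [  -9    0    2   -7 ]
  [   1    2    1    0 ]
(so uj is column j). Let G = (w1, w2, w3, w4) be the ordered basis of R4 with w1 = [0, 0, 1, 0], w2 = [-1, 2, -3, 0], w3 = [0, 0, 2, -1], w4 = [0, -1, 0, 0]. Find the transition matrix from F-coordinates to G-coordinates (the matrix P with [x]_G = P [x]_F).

Column j of P is [uj]_G, since P maps F-coordinates to G-coordinates.
Expressing u1 in G: u1 = -w1 + 2w2 - w3 + 2w4, so column 1 of P is [-1, 2, -1, 2].
Doing the same for each uj gives P = [[-1, -2, 1, -1], [2, -2, -1, 2], [-1, -2, -1, 0], [2, 2, -2, -1]].

[[-1, -2, 1, -1], [2, -2, -1, 2], [-1, -2, -1, 0], [2, 2, -2, -1]]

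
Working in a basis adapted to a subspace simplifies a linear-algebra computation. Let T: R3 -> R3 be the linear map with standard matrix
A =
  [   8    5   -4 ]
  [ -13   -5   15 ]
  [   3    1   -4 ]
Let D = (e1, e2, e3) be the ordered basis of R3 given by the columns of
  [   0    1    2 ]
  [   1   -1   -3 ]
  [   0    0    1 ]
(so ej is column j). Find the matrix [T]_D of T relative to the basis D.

With P the matrix whose columns are e1, ..., e3, [T]_D = P^(-1) A P.
Column by column: T(e1) = A e1 = [5, -5, 1]; its D-coordinates [1, 3, 1] give column 1.
Continuing for each basis vector yields [T]_D = [[1, -3, 0], [3, -1, -1], [1, 2, -1]].

[[1, -3, 0], [3, -1, -1], [1, 2, -1]]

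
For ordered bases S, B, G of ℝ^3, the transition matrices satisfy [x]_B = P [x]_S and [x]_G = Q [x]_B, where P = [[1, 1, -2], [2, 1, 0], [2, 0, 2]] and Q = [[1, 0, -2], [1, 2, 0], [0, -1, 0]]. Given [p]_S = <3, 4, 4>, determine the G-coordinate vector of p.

Apply P to get B-coordinates <-1, 10, 14>, then Q to get G-coordinates.
The result is [p]_G = <-29, 19, -10>.

<-29, 19, -10>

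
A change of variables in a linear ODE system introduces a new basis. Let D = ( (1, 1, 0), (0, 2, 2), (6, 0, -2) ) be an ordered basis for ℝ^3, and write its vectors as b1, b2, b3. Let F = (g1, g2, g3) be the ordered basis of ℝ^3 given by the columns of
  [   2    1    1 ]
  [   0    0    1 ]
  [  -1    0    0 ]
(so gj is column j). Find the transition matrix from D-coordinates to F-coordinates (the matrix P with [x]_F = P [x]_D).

Let M have columns bj and N have columns gj. Then for every x, N [x]_F = x = M [x]_D, so P = N^(-1) M.
Since det N = -1, N^(-1) has integer entries; multiplying gives P = [[0, -2, 2], [0, 2, 2], [1, 2, 0]].

[[0, -2, 2], [0, 2, 2], [1, 2, 0]]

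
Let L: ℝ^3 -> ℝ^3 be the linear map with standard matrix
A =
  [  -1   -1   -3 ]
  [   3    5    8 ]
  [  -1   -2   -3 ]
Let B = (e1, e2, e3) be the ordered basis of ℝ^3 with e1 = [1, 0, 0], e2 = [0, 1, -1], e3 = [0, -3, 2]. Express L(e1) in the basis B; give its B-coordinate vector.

Column 1 of [L]_B is the B-coordinate vector of L(e1).
In standard coordinates L(e1) = A e1 = [-1, 3, -1].
Converting to B: [-1, 3, -1] = -e1 - 3e2 - 2e3, so the coordinate vector is [-1, -3, -2].

[-1, -3, -2]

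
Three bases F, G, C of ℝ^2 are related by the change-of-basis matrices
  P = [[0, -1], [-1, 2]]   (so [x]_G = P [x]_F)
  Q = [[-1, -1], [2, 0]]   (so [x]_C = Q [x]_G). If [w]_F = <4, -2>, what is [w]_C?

Composing the changes, [w]_C = Q P [w]_F.
Q P = [[1, -1], [0, -2]]; applying this to <4, -2> gives <6, 4>.

<6, 4>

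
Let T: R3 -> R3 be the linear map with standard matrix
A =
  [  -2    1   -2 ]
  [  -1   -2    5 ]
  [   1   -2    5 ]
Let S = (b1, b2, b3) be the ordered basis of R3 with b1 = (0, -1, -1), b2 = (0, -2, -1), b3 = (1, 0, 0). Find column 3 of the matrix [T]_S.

Column 3 of [T]_S is the S-coordinate vector of T(b3).
In standard coordinates T(b3) = A b3 = (-2, -1, 1).
Converting to S: (-2, -1, 1) = -3b1 + 2b2 - 2b3, so the coordinate vector is (-3, 2, -2).

(-3, 2, -2)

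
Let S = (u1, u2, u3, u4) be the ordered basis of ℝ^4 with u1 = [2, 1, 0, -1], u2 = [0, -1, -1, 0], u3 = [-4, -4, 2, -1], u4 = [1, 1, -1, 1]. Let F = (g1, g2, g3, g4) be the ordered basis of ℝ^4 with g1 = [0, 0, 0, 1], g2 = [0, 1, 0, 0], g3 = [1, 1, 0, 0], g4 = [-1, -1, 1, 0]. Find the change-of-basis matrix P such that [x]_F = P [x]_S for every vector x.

Take x = uj: its S-coordinates are the j-th standard unit vector, so P e_j — column j of P — equals [uj]_F.
u1 = -g1 - g2 + 2g3 + 0·g4, giving column 1 = [-1, -1, 2, 0]; repeating for each j gives P = [[-1, 0, -1, 1], [-1, -1, 0, 0], [2, -1, -2, 0], [0, -1, 2, -1]].

[[-1, 0, -1, 1], [-1, -1, 0, 0], [2, -1, -2, 0], [0, -1, 2, -1]]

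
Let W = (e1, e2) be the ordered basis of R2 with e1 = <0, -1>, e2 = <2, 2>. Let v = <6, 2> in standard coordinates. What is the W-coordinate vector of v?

Write v = c_1 e1 + c_2 e2 and solve for the c_i.
System: 0c_1 + 2c_2 = 6, -c_1 + 2c_2 = 2; solving gives c_1 = 4, c_2 = 3.
Check: 4e1 + 3e2 = <6, 2>.

<4, 3>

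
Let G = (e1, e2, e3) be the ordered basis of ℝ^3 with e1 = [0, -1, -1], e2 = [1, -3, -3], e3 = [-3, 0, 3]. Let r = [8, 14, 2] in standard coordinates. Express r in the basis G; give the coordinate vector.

[-2, -4, -4]

We seek scalars with c_1 e1 + ... + c_3 e3 = r; equivalently solve M c = r where the columns of M are e1, ..., e3.
Gaussian elimination on [M | r] yields c = (-2, -4, -4).
Check: -2e1 - 4e2 - 4e3 = [8, 14, 2].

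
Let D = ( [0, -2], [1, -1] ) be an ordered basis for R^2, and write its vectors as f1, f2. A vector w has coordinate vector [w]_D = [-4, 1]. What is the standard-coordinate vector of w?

[1, 7]

By definition w = -4f1 + f2.
Summing componentwise gives [1, 7].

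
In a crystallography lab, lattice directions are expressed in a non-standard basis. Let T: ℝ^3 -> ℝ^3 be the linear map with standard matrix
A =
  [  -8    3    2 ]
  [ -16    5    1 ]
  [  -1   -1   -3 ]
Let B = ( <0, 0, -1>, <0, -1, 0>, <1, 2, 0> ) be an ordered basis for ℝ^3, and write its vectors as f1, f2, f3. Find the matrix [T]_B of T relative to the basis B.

The j-th column of [T]_B is [T(fj)]_B.
T(f1) = A f1 = <-2, -1, 3> = -3f1 - 3f2 - 2f3, so column 1 is <-3, -3, -2>.
Repeating for f2, f3 and assembling the columns gives [[-3, -1, 3], [-3, -1, 2], [-2, -3, -2]].

[[-3, -1, 3], [-3, -1, 2], [-2, -3, -2]]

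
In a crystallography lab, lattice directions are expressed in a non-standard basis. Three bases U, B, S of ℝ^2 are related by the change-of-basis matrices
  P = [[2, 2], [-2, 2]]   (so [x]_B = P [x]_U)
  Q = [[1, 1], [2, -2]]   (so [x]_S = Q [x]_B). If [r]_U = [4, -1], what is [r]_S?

[-4, 32]

First [r]_B = P [r]_U = [6, -10].
Then [r]_S = Q [r]_B = [-4, 32].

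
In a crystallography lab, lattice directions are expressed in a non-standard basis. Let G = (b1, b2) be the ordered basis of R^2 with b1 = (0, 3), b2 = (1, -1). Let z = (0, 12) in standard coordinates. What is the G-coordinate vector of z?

Write z = c_1 b1 + c_2 b2 and solve for the c_i.
System: 0c_1 + c_2 = 0, 3c_1 - c_2 = 12; solving gives c_1 = 4, c_2 = 0.
Check: 4b1 + 0·b2 = (0, 12).

(4, 0)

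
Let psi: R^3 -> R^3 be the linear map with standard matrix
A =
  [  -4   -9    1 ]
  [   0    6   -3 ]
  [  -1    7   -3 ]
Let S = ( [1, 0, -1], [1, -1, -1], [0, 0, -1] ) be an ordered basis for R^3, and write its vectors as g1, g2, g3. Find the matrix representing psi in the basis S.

Let P have columns g1, ..., g3. Then [psi]_S = P^(-1) A P.
Here det P = 1, so P^(-1) is integer; computing A P first and then P^(-1)(A P) gives [[-2, 1, 2], [-3, 3, -3], [3, 1, -2]].

[[-2, 1, 2], [-3, 3, -3], [3, 1, -2]]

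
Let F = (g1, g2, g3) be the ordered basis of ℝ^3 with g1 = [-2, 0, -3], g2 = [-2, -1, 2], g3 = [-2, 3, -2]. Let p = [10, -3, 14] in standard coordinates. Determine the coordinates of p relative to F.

[-4, 0, -1]

[p]_F is the unique c with M c = p, where M has columns g1, ..., g3.
Row-reducing the augmented matrix [M | p] gives c = (-4, 0, -1).
Check: -4g1 + 0·g2 - g3 = [10, -3, 14].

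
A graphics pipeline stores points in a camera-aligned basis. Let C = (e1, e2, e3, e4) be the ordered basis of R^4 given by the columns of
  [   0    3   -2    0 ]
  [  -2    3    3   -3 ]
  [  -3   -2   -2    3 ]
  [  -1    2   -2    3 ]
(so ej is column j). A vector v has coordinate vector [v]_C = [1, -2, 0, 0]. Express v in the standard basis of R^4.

v = M [v]_C, where M has columns e1, ..., e4.
Carrying out the matrix-vector product, v = [-6, -8, 1, -5].

[-6, -8, 1, -5]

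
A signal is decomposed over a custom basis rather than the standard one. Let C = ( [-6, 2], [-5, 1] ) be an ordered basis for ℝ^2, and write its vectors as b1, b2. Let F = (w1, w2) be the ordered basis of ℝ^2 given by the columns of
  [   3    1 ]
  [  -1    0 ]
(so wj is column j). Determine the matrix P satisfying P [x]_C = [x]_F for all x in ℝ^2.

[[-2, -1], [0, -2]]

Column j of P is [bj]_F, since P maps C-coordinates to F-coordinates.
Expressing b1 in F: b1 = -2w1 + 0·w2, so column 1 of P is [-2, 0].
Doing the same for each bj gives P = [[-2, -1], [0, -2]].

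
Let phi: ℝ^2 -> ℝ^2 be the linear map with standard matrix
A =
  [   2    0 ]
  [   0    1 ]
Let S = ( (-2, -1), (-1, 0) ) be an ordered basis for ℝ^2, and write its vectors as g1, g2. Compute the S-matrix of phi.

The j-th column of [phi]_S is [phi(gj)]_S.
phi(g1) = A g1 = (-4, -1) = g1 + 2g2, so column 1 is (1, 2).
Repeating for g2 and assembling the columns gives [[1, 0], [2, 2]].

[[1, 0], [2, 2]]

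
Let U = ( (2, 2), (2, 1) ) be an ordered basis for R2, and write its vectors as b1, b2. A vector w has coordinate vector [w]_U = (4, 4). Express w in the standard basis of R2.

(16, 12)

The coordinates say w = 4b1 + 4b2; adding the scaled basis vectors gives (16, 12).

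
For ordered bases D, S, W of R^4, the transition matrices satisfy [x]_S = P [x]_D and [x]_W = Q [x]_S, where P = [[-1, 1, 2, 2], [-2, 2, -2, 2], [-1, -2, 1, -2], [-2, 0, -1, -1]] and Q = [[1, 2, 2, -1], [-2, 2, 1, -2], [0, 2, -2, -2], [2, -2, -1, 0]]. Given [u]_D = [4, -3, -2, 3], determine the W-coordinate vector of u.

[-16, 14, 22, 4]

Apply P to get S-coordinates [-5, -4, -6, -9], then Q to get W-coordinates.
The result is [u]_W = [-16, 14, 22, 4].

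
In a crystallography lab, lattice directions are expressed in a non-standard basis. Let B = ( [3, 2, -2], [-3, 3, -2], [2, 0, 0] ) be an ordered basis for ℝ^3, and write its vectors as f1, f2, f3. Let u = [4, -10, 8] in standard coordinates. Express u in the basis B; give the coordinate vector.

We seek scalars with c_1 f1 + ... + c_3 f3 = u; equivalently solve M c = u where the columns of M are f1, ..., f3.
Row-reducing the augmented matrix [M | u] gives c = (-2, -2, 2).
Check: -2f1 - 2f2 + 2f3 = [4, -10, 8].

[-2, -2, 2]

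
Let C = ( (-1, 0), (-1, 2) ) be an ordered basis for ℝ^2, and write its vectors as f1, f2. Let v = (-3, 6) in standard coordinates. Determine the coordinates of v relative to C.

(0, 3)

Write v = c_1 f1 + c_2 f2 and solve for the c_i.
System: -c_1 - c_2 = -3, 0c_1 + 2c_2 = 6; solving gives c_1 = 0, c_2 = 3.
Check: 0·f1 + 3f2 = (-3, 6).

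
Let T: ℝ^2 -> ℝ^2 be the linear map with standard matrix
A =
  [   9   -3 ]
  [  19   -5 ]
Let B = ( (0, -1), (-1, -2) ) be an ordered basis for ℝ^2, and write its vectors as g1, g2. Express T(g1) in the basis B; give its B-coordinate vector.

Column 1 of [T]_B is the B-coordinate vector of T(g1).
In standard coordinates T(g1) = A g1 = (3, 5).
Converting to B: (3, 5) = g1 - 3g2, so the coordinate vector is (1, -3).

(1, -3)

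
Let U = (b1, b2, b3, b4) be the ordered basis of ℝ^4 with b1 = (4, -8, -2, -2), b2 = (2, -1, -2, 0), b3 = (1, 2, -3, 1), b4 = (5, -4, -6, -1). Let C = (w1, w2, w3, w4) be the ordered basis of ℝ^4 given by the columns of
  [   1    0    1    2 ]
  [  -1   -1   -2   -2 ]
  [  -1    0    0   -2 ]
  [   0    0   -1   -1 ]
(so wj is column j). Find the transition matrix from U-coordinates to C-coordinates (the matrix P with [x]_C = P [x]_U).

Take x = bj: its U-coordinates are the j-th standard unit vector, so P e_j — column j of P — equals [bj]_C.
b1 = 2w1 + 2w2 + 2w3 + 0·w4, giving column 1 = (2, 2, 2, 0); repeating for each j gives P = [[2, 2, 1, 2], [2, -1, -1, 0], [2, 0, -2, -1], [0, 0, 1, 2]].

[[2, 2, 1, 2], [2, -1, -1, 0], [2, 0, -2, -1], [0, 0, 1, 2]]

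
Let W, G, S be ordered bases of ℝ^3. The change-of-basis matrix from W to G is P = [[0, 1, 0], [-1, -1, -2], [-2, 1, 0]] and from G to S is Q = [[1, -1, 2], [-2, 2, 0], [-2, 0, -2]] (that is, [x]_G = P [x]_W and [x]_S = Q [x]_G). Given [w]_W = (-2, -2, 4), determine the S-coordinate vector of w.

(6, -4, 0)

Composing the changes, [w]_S = Q P [w]_W.
Q P = [[-3, 4, 2], [-2, -4, -4], [4, -4, 0]]; applying this to (-2, -2, 4) gives (6, -4, 0).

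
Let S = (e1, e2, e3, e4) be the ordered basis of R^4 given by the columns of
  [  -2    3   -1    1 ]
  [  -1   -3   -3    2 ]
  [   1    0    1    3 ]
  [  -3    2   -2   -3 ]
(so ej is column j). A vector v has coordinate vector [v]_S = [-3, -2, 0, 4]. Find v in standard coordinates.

[4, 17, 9, -7]

The coordinates say v = -3e1 - 2e2 + 0·e3 + 4e4; adding the scaled basis vectors gives [4, 17, 9, -7].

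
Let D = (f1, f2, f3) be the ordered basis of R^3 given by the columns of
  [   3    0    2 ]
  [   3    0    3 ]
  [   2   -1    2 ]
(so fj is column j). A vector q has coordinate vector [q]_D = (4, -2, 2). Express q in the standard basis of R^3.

(16, 18, 14)

The coordinates say q = 4f1 - 2f2 + 2f3; adding the scaled basis vectors gives (16, 18, 14).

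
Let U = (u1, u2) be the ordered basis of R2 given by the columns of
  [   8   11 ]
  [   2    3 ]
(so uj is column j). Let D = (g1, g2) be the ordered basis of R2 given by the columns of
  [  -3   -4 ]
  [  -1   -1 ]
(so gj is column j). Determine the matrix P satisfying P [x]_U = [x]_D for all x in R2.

Column j of P is [uj]_D, since P maps U-coordinates to D-coordinates.
Expressing u1 in D: u1 = 0·g1 - 2g2, so column 1 of P is <0, -2>.
Doing the same for each uj gives P = [[0, -1], [-2, -2]].

[[0, -1], [-2, -2]]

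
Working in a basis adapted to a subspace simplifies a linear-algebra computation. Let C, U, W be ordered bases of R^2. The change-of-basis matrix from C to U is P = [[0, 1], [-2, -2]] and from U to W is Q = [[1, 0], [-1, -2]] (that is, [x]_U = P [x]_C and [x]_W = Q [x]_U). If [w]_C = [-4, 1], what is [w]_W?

Apply P to get U-coordinates [1, 6], then Q to get W-coordinates.
The result is [w]_W = [1, -13].

[1, -13]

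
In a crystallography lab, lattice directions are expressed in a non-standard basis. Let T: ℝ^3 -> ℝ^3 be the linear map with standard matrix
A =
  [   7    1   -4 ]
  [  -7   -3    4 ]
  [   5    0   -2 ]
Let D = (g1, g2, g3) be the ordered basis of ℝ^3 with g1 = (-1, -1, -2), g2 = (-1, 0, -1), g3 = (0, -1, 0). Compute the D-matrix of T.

Let P have columns g1, ..., g3. Then [T]_D = P^(-1) A P.
Here det P = -1, so P^(-1) is integer; computing A P first and then P^(-1)(A P) gives [[1, 0, -1], [-1, 3, 2], [-3, -3, -2]].

[[1, 0, -1], [-1, 3, 2], [-3, -3, -2]]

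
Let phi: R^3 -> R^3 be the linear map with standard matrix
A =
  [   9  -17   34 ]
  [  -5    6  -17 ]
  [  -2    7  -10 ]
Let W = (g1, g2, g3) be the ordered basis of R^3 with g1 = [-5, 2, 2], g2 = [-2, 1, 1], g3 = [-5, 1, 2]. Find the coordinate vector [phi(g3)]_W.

Compute phi(g3) = A g3 = [6, -3, -3] in standard coordinates.
Then write this in W-coordinates: solve for y in y_1 g1 + ... + y_3 g3 = [6, -3, -3].
This gives y = [0, -3, 0], which is column 3 of [phi]_W.

[0, -3, 0]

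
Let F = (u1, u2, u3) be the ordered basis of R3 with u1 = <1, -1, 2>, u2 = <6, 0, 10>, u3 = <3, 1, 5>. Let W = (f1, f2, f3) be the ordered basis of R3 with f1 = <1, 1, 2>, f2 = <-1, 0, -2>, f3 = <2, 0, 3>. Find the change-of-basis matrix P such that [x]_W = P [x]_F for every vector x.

Take x = uj: its F-coordinates are the j-th standard unit vector, so P e_j — column j of P — equals [uj]_W.
u1 = -f1 - 2f2 + 0·f3, giving column 1 = <-1, -2, 0>; repeating for each j gives P = [[-1, 0, 1], [-2, -2, 0], [0, 2, 1]].

[[-1, 0, 1], [-2, -2, 0], [0, 2, 1]]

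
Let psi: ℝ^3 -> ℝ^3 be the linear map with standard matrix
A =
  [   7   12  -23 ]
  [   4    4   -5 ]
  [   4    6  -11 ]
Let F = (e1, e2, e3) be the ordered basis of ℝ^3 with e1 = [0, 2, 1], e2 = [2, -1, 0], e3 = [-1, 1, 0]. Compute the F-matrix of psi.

With P the matrix whose columns are e1, ..., e3, [psi]_F = P^(-1) A P.
Column by column: psi(e1) = A e1 = [1, 3, 1]; its F-coordinates [1, 2, 3] give column 1.
Continuing for each basis vector yields [psi]_F = [[1, 2, 2], [2, 2, 1], [3, 2, -3]].

[[1, 2, 2], [2, 2, 1], [3, 2, -3]]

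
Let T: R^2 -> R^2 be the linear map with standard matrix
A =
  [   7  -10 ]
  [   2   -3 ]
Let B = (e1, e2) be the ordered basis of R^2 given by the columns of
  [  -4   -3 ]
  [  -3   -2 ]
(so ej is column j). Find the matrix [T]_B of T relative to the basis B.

Let P have columns e1, e2. Then [T]_B = P^(-1) A P.
Here det P = -1, so P^(-1) is integer; computing A P first and then P^(-1)(A P) gives [[1, -2], [-2, 3]].

[[1, -2], [-2, 3]]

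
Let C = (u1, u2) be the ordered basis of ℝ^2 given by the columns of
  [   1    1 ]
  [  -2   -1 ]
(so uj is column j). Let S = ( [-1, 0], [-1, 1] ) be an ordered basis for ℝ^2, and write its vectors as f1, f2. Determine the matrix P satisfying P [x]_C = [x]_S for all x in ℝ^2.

[[1, 0], [-2, -1]]

Column j of P is [uj]_S, since P maps C-coordinates to S-coordinates.
Expressing u1 in S: u1 = f1 - 2f2, so column 1 of P is [1, -2].
Doing the same for each uj gives P = [[1, 0], [-2, -1]].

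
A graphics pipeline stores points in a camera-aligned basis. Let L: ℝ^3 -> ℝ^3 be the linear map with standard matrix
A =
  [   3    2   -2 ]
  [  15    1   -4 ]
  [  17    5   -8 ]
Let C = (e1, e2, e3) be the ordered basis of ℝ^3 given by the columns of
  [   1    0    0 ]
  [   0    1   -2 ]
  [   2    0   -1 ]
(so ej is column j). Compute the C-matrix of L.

[[-1, 2, -2], [1, -1, -2], [-3, -1, -2]]

The j-th column of [L]_C is [L(ej)]_C.
L(e1) = A e1 = (-1, 7, 1) = -e1 + e2 - 3e3, so column 1 is (-1, 1, -3).
Repeating for e2, e3 and assembling the columns gives [[-1, 2, -2], [1, -1, -2], [-3, -1, -2]].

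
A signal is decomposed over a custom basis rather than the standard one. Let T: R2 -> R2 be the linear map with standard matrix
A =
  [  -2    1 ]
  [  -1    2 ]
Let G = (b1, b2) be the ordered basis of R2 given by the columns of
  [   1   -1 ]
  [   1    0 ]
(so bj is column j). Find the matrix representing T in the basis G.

With P the matrix whose columns are b1, b2, [T]_G = P^(-1) A P.
Column by column: T(b1) = A b1 = <-1, 1>; its G-coordinates <1, 2> give column 1.
Continuing for each basis vector yields [T]_G = [[1, 1], [2, -1]].

[[1, 1], [2, -1]]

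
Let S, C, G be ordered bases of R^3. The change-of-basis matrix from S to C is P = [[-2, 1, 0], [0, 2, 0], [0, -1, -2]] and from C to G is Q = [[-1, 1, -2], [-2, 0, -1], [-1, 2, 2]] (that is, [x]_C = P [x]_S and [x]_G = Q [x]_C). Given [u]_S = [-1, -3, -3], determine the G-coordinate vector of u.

Apply P to get C-coordinates [-1, -6, 9], then Q to get G-coordinates.
The result is [u]_G = [-23, -7, 7].

[-23, -7, 7]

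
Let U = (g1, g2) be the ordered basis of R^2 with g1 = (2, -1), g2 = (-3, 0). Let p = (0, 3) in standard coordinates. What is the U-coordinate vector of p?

(-3, -2)

We seek scalars with c_1 g1 + c_2 g2 = p; equivalently solve M c = p where the columns of M are g1, g2.
System: 2c_1 - 3c_2 = 0, -c_1 + 0c_2 = 3; solving gives c_1 = -3, c_2 = -2.
Check: -3g1 - 2g2 = (0, 3).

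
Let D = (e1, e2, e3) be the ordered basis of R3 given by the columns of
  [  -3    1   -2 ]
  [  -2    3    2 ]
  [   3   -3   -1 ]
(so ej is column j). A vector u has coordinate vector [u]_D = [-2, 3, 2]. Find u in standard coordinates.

[5, 17, -17]

By definition u = -2e1 + 3e2 + 2e3.
Summing componentwise gives [5, 17, -17].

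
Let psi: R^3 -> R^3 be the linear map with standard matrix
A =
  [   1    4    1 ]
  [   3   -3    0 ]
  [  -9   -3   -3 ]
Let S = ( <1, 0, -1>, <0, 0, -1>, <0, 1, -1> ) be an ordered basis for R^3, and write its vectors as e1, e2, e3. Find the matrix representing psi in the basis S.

Let P have columns e1, ..., e3. Then [psi]_S = P^(-1) A P.
Here det P = 1, so P^(-1) is integer; computing A P first and then P^(-1)(A P) gives [[0, -1, 3], [3, -2, 0], [3, 0, -3]].

[[0, -1, 3], [3, -2, 0], [3, 0, -3]]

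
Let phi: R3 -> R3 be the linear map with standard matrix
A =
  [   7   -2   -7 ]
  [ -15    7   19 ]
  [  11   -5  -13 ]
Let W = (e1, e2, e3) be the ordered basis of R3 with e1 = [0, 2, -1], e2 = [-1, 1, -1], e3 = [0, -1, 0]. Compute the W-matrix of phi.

[[0, 1, -3], [-3, 2, -2], [2, 1, -1]]

The j-th column of [phi]_W is [phi(ej)]_W.
phi(e1) = A e1 = [3, -5, 3] = 0·e1 - 3e2 + 2e3, so column 1 is [0, -3, 2].
Repeating for e2, e3 and assembling the columns gives [[0, 1, -3], [-3, 2, -2], [2, 1, -1]].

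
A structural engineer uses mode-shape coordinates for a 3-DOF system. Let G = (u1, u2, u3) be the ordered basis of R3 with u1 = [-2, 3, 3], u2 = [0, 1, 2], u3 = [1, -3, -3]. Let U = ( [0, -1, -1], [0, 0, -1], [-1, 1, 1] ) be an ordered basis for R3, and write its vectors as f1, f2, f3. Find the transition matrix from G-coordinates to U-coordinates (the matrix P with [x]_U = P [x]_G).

Column j of P is [uj]_U, since P maps G-coordinates to U-coordinates.
Expressing u1 in U: u1 = -f1 + 0·f2 + 2f3, so column 1 of P is [-1, 0, 2].
Doing the same for each uj gives P = [[-1, -1, 2], [0, -1, 0], [2, 0, -1]].

[[-1, -1, 2], [0, -1, 0], [2, 0, -1]]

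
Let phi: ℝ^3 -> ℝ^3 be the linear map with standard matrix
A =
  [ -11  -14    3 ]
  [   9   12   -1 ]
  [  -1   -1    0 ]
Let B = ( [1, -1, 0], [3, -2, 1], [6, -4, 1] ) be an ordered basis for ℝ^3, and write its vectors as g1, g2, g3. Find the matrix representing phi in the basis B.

[[3, -2, -1], [0, -2, -2], [0, 1, 0]]

Let P have columns g1, ..., g3. Then [phi]_B = P^(-1) A P.
Here det P = -1, so P^(-1) is integer; computing A P first and then P^(-1)(A P) gives [[3, -2, -1], [0, -2, -2], [0, 1, 0]].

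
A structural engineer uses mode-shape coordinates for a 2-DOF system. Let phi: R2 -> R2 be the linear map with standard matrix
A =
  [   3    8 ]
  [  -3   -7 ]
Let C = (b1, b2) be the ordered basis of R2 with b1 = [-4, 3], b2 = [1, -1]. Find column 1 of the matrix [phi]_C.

[-3, 0]

Compute phi(b1) = A b1 = [12, -9] in standard coordinates.
Then write this in C-coordinates: solve for y in y_1 b1 + y_2 b2 = [12, -9].
This gives y = [-3, 0], which is column 1 of [phi]_C.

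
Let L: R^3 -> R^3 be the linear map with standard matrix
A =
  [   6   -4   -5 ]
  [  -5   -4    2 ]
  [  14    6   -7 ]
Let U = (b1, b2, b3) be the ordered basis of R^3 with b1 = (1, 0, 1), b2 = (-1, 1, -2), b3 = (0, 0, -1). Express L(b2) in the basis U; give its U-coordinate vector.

Column 2 of [L]_U is the U-coordinate vector of L(b2).
In standard coordinates L(b2) = A b2 = (0, -3, 6).
Converting to U: (0, -3, 6) = -3b1 - 3b2 - 3b3, so the coordinate vector is (-3, -3, -3).

(-3, -3, -3)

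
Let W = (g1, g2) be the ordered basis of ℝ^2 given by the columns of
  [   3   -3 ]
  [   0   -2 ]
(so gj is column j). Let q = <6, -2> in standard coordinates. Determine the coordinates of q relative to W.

Write q = c_1 g1 + c_2 g2 and solve for the c_i.
System: 3c_1 - 3c_2 = 6, 0c_1 - 2c_2 = -2; solving gives c_1 = 3, c_2 = 1.
Check: 3g1 + g2 = <6, -2>.

<3, 1>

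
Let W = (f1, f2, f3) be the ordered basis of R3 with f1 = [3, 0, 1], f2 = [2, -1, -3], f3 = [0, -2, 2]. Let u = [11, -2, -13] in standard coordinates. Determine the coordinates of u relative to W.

[1, 4, -1]

[u]_W is the unique c with M c = u, where M has columns f1, ..., f3.
Gaussian elimination on [M | u] yields c = (1, 4, -1).
Check: f1 + 4f2 - f3 = [11, -2, -13].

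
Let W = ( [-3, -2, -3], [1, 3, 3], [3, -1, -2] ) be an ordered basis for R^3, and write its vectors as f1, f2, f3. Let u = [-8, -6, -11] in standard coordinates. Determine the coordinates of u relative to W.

[u]_W is the unique c with M c = u, where M has columns f1, ..., f3.
Row-reducing the augmented matrix [M | u] gives c = (4, 1, 1).
Check: 4f1 + f2 + f3 = [-8, -6, -11].

[4, 1, 1]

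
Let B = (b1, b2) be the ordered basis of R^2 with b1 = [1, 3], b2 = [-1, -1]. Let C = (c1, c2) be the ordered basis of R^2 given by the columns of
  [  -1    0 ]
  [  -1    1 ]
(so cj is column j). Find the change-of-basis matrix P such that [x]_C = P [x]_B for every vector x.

[[-1, 1], [2, 0]]

Let M have columns bj and N have columns cj. Then for every x, N [x]_C = x = M [x]_B, so P = N^(-1) M.
Since det N = -1, N^(-1) has integer entries; multiplying gives P = [[-1, 1], [2, 0]].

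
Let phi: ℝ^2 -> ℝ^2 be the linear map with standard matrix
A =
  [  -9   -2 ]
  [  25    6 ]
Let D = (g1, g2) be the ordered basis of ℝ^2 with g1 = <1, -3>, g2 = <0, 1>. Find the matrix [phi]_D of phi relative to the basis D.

Let P have columns g1, g2. Then [phi]_D = P^(-1) A P.
Here det P = 1, so P^(-1) is integer; computing A P first and then P^(-1)(A P) gives [[-3, -2], [-2, 0]].

[[-3, -2], [-2, 0]]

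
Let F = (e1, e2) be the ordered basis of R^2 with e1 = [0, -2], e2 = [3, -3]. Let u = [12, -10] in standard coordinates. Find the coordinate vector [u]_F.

Write u = c_1 e1 + c_2 e2 and solve for the c_i.
System: 0c_1 + 3c_2 = 12, -2c_1 - 3c_2 = -10; solving gives c_1 = -1, c_2 = 4.
Check: -e1 + 4e2 = [12, -10].

[-1, 4]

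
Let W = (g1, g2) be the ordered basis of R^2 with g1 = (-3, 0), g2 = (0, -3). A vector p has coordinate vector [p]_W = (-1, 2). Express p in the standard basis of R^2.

p = M [p]_W, where M has columns g1, g2.
Carrying out the matrix-vector product, p = (3, -6).

(3, -6)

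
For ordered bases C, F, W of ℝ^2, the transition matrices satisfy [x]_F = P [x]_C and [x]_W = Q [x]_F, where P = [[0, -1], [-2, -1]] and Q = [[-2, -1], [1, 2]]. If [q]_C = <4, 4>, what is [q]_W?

<20, -28>

Apply P to get F-coordinates <-4, -12>, then Q to get W-coordinates.
The result is [q]_W = <20, -28>.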